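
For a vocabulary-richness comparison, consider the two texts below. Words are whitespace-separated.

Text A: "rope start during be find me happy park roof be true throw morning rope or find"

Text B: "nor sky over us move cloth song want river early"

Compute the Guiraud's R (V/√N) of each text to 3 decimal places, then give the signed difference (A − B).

A: V=13, N=16, R=3.250
B: V=10, N=10, R=3.162
Difference = 3.250 − 3.162 = 0.088

0.088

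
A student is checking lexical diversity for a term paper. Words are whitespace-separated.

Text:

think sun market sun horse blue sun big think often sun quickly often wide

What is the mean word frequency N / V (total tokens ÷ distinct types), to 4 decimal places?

N = 14 tokens, V = 9 types.
Mean frequency = N / V = 14 / 9 = 1.5556

1.5556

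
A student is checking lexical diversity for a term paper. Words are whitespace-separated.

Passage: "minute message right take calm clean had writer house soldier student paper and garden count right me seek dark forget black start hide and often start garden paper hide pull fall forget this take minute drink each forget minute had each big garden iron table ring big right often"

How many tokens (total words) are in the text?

Tokens: minute, message, right, take, calm, clean, had, writer, house, soldier, student, paper, and, garden, count, right, me, seek, dark, forget, black, start, hide, and, often, start, garden, paper, hide, pull, fall, forget, this, take, minute, drink, each, forget, minute, had, each, big, garden, iron, table, ring, big, right, often
N = 49

49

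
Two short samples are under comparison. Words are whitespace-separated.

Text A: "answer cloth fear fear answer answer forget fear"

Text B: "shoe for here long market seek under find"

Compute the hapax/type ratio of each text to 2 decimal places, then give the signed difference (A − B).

A: hapax=2, V=4, ratio=0.50
B: hapax=8, V=8, ratio=1.00
Difference = 0.50 − 1.00 = -0.50

-0.50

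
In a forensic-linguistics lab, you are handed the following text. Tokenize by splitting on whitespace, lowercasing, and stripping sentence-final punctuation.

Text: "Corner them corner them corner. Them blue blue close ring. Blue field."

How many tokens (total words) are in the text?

12

Tokens: corner, them, corner, them, corner, them, blue, blue, close, ring, blue, field
N = 12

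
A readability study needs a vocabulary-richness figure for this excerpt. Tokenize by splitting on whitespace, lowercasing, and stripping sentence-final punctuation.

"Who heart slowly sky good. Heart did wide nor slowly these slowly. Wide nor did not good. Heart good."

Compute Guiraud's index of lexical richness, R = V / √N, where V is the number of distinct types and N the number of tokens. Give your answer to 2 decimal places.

N = 19, V = 10.
√N = 4.358899
R = 10 / 4.358899 = 2.29

2.29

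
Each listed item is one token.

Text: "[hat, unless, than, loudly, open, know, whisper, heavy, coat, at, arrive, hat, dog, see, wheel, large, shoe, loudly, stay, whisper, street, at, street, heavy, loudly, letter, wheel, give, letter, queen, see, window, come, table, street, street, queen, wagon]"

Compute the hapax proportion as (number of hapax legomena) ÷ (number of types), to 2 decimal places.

0.60

Frequencies: street:4, loudly:3, hat:2, whisper:2, heavy:2, at:2, see:2, wheel:2, letter:2, queen:2, unless:1, than:1, open:1, know:1, coat:1, arrive:1, dog:1, large:1, shoe:1, stay:1, … (5 more, each freq 1)
Hapax count = 15; type count = 25.
Ratio = 15 / 25 = 0.60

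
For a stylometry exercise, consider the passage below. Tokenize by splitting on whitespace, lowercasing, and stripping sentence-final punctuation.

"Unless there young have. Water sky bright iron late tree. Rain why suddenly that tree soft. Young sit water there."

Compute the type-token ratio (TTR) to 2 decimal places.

0.80

N = 20 tokens, V = 16 types.
TTR = V / N = 16 / 20 = 0.80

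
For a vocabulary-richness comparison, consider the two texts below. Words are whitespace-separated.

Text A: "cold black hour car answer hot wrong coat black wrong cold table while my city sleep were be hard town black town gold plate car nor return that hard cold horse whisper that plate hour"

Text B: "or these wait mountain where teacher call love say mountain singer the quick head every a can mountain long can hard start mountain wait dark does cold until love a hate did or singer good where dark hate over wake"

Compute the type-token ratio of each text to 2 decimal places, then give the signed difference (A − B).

TTR(A) = 24/35 = 0.69
TTR(B) = 28/40 = 0.70
Difference = 0.69 − 0.70 = -0.01

-0.01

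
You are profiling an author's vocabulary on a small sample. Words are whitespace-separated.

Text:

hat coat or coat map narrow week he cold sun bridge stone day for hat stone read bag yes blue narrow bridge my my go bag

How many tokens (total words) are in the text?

Tokens: hat, coat, or, coat, map, narrow, week, he, cold, sun, bridge, stone, day, for, hat, stone, read, bag, yes, blue, narrow, bridge, my, my, go, bag
N = 26

26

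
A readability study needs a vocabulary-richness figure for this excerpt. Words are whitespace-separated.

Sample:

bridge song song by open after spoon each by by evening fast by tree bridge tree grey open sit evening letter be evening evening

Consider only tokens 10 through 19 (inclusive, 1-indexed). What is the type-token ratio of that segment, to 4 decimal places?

0.8000

Segment tokens 10–19: by, evening, fast, by, tree, bridge, tree, grey, open, sit
Segment N = 10, segment V = 8.
TTR = 8 / 10 = 0.8000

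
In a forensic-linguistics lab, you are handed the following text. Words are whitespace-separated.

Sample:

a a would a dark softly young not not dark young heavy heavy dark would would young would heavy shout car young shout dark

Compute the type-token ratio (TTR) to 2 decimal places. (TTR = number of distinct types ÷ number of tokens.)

N = 24 tokens, V = 9 types.
TTR = V / N = 9 / 24 = 0.38

0.38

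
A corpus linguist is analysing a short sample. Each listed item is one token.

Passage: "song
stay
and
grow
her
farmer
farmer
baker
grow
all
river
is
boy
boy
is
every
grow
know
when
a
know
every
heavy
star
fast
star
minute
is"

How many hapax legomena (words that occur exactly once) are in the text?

12

Frequencies: grow:3, is:3, farmer:2, boy:2, every:2, know:2, star:2, song:1, stay:1, and:1, her:1, baker:1, all:1, river:1, when:1, a:1, heavy:1, fast:1, minute:1
Hapax (freq=1): a, all, and, baker, fast, heavy, her, minute, river, song, stay, when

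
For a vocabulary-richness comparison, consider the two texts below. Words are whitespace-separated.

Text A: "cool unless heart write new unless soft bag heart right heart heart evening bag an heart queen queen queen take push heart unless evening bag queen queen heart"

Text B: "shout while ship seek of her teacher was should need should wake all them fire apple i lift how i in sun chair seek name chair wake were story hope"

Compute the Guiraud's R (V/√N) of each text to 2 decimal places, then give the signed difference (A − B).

A: V=13, N=28, R=2.46
B: V=25, N=30, R=4.56
Difference = 2.46 − 4.56 = -2.10

-2.10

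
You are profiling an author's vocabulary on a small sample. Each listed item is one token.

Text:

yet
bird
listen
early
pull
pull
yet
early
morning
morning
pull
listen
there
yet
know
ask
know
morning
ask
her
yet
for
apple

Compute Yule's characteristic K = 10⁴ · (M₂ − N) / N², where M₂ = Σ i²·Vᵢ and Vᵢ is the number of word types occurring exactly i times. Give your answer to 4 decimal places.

Frequencies: yet:4, pull:3, morning:3, listen:2, early:2, know:2, ask:2, bird:1, there:1, her:1, for:1, apple:1
N = 23. Frequency spectrum: V_1=5, V_2=4, V_3=2, V_4=1
M₂ = 1²·5 + 2²·4 + 3²·2 + 4²·1 = 55
K = 10000 × (55 − 23) / 23² = 604.9149

604.9149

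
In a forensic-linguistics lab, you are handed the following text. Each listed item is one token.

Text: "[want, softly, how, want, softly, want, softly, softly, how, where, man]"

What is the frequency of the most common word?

4

Frequencies: softly:4, want:3, how:2, where:1, man:1
Most common: 'softly' with frequency 4.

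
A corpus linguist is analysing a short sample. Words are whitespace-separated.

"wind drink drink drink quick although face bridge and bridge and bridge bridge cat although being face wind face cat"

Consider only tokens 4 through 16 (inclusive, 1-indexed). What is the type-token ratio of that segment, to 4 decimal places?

0.6154

Segment tokens 4–16: drink, quick, although, face, bridge, and, bridge, and, bridge, bridge, cat, although, being
Segment N = 13, segment V = 8.
TTR = 8 / 13 = 0.6154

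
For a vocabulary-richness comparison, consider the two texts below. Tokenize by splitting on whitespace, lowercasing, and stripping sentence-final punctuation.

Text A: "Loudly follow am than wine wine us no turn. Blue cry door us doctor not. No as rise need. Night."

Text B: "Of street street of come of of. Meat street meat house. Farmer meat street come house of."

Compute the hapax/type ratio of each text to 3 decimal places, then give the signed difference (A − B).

0.657

A: hapax=14, V=17, ratio=0.824
B: hapax=1, V=6, ratio=0.167
Difference = 0.824 − 0.167 = 0.657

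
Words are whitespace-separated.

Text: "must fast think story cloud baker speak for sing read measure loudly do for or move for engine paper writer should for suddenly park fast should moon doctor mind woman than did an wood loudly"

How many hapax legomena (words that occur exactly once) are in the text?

25

Frequencies: for:4, fast:2, loudly:2, should:2, must:1, think:1, story:1, cloud:1, baker:1, speak:1, sing:1, read:1, measure:1, do:1, or:1, move:1, engine:1, paper:1, writer:1, suddenly:1, … (9 more, each freq 1)
Hapax (freq=1): an, baker, cloud, did, do, doctor, engine, measure, mind, moon, move, must, or, paper, park, read, sing, speak, story, suddenly, than, think, woman, wood, writer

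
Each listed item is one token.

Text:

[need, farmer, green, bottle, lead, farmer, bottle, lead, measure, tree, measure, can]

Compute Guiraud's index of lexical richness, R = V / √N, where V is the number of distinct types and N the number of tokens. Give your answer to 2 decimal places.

2.31

N = 12, V = 8.
√N = 3.464102
R = 8 / 3.464102 = 2.31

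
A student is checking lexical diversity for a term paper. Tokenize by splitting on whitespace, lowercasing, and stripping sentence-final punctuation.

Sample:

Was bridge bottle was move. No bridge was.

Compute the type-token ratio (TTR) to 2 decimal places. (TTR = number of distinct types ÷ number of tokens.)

0.63

N = 8 tokens, V = 5 types.
TTR = V / N = 5 / 8 = 0.63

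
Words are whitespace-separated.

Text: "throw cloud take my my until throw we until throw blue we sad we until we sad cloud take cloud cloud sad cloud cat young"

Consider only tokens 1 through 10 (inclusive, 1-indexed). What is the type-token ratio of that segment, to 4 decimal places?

0.6000

Segment tokens 1–10: throw, cloud, take, my, my, until, throw, we, until, throw
Segment N = 10, segment V = 6.
TTR = 6 / 10 = 0.6000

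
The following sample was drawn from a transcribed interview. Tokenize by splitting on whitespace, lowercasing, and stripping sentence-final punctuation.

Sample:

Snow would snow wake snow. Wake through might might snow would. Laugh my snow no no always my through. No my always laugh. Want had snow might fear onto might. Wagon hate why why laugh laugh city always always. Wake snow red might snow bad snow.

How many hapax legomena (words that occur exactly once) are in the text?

9

Frequencies: snow:9, might:5, laugh:4, always:4, wake:3, my:3, no:3, would:2, through:2, why:2, want:1, had:1, fear:1, onto:1, wagon:1, hate:1, city:1, red:1, bad:1
Hapax (freq=1): bad, city, fear, had, hate, onto, red, wagon, want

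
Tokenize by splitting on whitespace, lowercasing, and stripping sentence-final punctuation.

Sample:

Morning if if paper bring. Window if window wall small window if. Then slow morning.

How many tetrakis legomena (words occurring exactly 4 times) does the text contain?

Frequencies: if:4, window:3, morning:2, paper:1, bring:1, wall:1, small:1, then:1, slow:1
Words with frequency 4: if

1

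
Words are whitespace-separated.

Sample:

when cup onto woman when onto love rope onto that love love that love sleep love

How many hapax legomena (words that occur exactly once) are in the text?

Frequencies: love:5, onto:3, when:2, that:2, cup:1, woman:1, rope:1, sleep:1
Hapax (freq=1): cup, rope, sleep, woman

4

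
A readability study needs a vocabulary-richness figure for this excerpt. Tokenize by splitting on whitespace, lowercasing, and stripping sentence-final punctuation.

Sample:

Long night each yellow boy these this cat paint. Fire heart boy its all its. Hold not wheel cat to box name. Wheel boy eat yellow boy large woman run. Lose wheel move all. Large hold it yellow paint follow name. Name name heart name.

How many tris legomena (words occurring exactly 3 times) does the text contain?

2

Frequencies: name:5, boy:4, yellow:3, wheel:3, cat:2, paint:2, heart:2, its:2, all:2, hold:2, large:2, long:1, night:1, each:1, these:1, this:1, fire:1, not:1, to:1, box:1, … (7 more, each freq 1)
Words with frequency 3: wheel, yellow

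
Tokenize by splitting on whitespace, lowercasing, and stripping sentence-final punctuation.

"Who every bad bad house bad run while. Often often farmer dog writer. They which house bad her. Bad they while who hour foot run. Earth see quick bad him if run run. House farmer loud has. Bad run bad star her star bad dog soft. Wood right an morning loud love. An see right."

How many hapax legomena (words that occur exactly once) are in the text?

Frequencies: bad:9, run:5, house:3, who:2, while:2, often:2, farmer:2, dog:2, they:2, her:2, see:2, loud:2, star:2, right:2, an:2, every:1, writer:1, which:1, hour:1, foot:1, … (9 more, each freq 1)
Hapax (freq=1): earth, every, foot, has, him, hour, if, love, morning, quick, soft, which, wood, writer

14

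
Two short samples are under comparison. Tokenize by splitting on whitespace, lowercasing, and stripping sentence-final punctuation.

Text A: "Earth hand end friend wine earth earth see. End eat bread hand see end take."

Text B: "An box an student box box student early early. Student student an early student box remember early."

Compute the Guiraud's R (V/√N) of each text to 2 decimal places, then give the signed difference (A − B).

1.11

A: V=9, N=15, R=2.32
B: V=5, N=17, R=1.21
Difference = 2.32 − 1.21 = 1.11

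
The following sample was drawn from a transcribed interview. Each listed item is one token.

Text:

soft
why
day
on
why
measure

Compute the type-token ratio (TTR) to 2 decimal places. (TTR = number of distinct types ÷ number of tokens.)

0.83

N = 6 tokens, V = 5 types.
TTR = V / N = 5 / 6 = 0.83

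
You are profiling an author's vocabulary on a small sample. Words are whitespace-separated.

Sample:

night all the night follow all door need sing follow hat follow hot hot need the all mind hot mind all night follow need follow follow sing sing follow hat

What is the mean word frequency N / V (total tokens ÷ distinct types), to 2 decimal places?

3.00

N = 30 tokens, V = 10 types.
Mean frequency = N / V = 30 / 10 = 3.00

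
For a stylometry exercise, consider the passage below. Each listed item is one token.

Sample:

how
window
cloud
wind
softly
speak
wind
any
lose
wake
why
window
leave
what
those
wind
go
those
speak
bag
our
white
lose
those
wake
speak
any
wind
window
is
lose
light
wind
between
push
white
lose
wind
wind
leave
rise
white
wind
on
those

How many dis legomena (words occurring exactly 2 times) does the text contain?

Frequencies: wind:8, lose:4, those:4, window:3, speak:3, white:3, any:2, wake:2, leave:2, how:1, cloud:1, softly:1, why:1, what:1, go:1, bag:1, our:1, is:1, light:1, between:1, … (3 more, each freq 1)
Words with frequency 2: any, leave, wake

3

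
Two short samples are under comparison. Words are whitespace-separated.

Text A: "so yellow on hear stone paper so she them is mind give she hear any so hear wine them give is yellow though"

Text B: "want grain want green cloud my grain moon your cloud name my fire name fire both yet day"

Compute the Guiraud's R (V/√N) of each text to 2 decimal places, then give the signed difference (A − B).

0.09

A: V=14, N=23, R=2.92
B: V=12, N=18, R=2.83
Difference = 2.92 − 2.83 = 0.09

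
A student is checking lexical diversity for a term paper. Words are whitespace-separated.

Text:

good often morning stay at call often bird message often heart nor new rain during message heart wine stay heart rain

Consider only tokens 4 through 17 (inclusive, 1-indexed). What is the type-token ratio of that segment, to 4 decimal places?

0.7857

Segment tokens 4–17: stay, at, call, often, bird, message, often, heart, nor, new, rain, during, message, heart
Segment N = 14, segment V = 11.
TTR = 11 / 14 = 0.7857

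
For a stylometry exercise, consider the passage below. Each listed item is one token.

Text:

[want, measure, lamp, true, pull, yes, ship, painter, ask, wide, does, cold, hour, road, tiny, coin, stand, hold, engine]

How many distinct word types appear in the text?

19

Distinct types: {ask, coin, cold, does, engine, hold, hour, lamp, measure, painter, pull, road, ship, stand, tiny, true, want, wide, yes}
V = 19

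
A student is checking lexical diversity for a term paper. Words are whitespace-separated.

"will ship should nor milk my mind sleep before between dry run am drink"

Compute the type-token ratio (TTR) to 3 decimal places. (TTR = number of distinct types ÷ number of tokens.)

1.000

N = 14 tokens, V = 14 types.
TTR = V / N = 14 / 14 = 1.000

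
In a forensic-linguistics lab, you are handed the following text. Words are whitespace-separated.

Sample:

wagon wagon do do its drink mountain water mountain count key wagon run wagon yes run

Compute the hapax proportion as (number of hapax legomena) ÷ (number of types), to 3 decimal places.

0.600

Frequencies: wagon:4, do:2, mountain:2, run:2, its:1, drink:1, water:1, count:1, key:1, yes:1
Hapax count = 6; type count = 10.
Ratio = 6 / 10 = 0.600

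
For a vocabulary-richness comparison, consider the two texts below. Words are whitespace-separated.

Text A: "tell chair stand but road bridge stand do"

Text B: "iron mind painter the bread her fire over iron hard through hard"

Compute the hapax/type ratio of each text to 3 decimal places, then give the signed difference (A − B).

A: hapax=6, V=7, ratio=0.857
B: hapax=8, V=10, ratio=0.800
Difference = 0.857 − 0.800 = 0.057

0.057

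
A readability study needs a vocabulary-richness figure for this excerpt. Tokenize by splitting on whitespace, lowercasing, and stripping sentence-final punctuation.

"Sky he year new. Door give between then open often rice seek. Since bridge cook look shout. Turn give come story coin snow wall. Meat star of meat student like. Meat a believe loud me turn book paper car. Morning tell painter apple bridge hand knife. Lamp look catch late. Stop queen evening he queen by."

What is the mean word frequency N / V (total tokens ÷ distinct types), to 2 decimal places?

N = 56 tokens, V = 48 types.
Mean frequency = N / V = 56 / 48 = 1.17

1.17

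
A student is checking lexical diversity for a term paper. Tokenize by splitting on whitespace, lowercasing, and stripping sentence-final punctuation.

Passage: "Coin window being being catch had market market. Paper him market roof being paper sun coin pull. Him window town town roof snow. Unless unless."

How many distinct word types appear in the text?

14

Distinct types: {being, catch, coin, had, him, market, paper, pull, roof, snow, sun, town, unless, window}
V = 14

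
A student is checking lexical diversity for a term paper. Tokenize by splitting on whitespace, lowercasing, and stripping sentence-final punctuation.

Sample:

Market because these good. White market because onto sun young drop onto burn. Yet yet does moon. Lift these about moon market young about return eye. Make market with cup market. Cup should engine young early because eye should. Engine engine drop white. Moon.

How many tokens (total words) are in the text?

44

Tokens: market, because, these, good, white, market, because, onto, sun, young, drop, onto, burn, yet, yet, does, moon, lift, these, about, moon, market, young, about, return, eye, make, market, with, cup, market, cup, should, engine, young, early, because, eye, should, engine, engine, drop, white, moon
N = 44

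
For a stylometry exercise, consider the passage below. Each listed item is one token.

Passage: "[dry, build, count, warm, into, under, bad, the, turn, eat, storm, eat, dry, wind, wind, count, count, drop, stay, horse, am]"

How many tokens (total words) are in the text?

21

Tokens: dry, build, count, warm, into, under, bad, the, turn, eat, storm, eat, dry, wind, wind, count, count, drop, stay, horse, am
N = 21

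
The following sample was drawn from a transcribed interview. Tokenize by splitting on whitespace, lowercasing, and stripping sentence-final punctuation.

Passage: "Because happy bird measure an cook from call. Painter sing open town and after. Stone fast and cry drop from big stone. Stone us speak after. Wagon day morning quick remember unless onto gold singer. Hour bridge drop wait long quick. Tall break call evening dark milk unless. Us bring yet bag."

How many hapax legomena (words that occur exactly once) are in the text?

Frequencies: stone:3, from:2, call:2, and:2, after:2, drop:2, us:2, quick:2, unless:2, because:1, happy:1, bird:1, measure:1, an:1, cook:1, painter:1, sing:1, open:1, town:1, fast:1, … (22 more, each freq 1)
Hapax (freq=1): an, bag, because, big, bird, break, bridge, bring, cook, cry, dark, day, evening, fast, gold, happy, hour, long, measure, milk, morning, onto, open, painter, remember, sing, singer, speak, tall, town, wagon, wait, yet

33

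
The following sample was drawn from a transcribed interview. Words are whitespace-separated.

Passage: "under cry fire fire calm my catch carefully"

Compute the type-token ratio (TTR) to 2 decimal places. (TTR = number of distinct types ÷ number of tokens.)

N = 8 tokens, V = 7 types.
TTR = V / N = 7 / 8 = 0.88

0.88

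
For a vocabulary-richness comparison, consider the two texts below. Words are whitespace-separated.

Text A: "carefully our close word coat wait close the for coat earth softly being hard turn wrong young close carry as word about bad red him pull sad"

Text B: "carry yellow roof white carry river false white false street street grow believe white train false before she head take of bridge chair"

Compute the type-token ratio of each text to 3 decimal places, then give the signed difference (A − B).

0.113

TTR(A) = 23/27 = 0.852
TTR(B) = 17/23 = 0.739
Difference = 0.852 − 0.739 = 0.113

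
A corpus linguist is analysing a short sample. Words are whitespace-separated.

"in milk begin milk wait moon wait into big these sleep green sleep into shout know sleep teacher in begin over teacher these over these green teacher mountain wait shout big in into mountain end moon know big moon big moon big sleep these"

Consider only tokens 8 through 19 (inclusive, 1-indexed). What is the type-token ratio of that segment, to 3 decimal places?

Segment tokens 8–19: into, big, these, sleep, green, sleep, into, shout, know, sleep, teacher, in
Segment N = 12, segment V = 9.
TTR = 9 / 12 = 0.750

0.750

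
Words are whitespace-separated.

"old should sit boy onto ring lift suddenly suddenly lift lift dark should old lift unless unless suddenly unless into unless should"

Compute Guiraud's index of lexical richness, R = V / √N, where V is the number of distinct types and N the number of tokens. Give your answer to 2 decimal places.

2.35

N = 22, V = 11.
√N = 4.690416
R = 11 / 4.690416 = 2.35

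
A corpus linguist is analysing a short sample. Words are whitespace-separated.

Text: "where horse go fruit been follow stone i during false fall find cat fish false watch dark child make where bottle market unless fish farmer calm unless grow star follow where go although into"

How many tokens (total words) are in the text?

34

Tokens: where, horse, go, fruit, been, follow, stone, i, during, false, fall, find, cat, fish, false, watch, dark, child, make, where, bottle, market, unless, fish, farmer, calm, unless, grow, star, follow, where, go, although, into
N = 34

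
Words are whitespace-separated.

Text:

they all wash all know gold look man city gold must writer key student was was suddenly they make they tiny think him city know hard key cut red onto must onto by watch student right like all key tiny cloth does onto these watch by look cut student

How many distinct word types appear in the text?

Distinct types: {all, by, city, cloth, cut, does, gold, hard, him, key, know, like, look, make, man, must, onto, red, right, student, suddenly, these, they, think, tiny, was, wash, watch, writer}
V = 29

29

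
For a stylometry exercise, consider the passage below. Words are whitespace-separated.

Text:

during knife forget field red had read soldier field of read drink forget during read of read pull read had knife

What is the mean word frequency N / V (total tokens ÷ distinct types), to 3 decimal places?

1.909

N = 21 tokens, V = 11 types.
Mean frequency = N / V = 21 / 11 = 1.909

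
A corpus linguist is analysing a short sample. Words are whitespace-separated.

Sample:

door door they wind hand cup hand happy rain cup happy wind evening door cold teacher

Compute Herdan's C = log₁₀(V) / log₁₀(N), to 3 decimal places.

0.830

N = 16, V = 10.
log₁₀(V) = 1.000000, log₁₀(N) = 1.204120
C = 1.000000 / 1.204120 = 0.830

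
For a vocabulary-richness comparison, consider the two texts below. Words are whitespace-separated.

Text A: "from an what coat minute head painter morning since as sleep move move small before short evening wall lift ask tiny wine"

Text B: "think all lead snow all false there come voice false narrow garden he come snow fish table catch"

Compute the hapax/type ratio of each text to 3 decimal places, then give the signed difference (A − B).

A: hapax=20, V=21, ratio=0.952
B: hapax=10, V=14, ratio=0.714
Difference = 0.952 − 0.714 = 0.238

0.238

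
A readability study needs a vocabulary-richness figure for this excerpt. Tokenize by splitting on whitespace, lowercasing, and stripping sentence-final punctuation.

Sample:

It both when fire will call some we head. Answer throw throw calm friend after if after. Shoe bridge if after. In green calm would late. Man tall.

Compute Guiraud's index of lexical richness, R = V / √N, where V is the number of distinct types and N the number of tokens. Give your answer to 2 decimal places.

4.35

N = 28, V = 23.
√N = 5.291503
R = 23 / 5.291503 = 4.35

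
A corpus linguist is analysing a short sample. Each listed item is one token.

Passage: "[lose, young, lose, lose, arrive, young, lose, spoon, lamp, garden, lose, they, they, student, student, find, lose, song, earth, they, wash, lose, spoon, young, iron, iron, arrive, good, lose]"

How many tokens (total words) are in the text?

Tokens: lose, young, lose, lose, arrive, young, lose, spoon, lamp, garden, lose, they, they, student, student, find, lose, song, earth, they, wash, lose, spoon, young, iron, iron, arrive, good, lose
N = 29

29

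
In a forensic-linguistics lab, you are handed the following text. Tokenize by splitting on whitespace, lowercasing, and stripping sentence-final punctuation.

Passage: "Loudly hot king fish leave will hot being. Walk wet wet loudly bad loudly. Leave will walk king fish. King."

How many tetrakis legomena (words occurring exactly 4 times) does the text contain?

0

Frequencies: loudly:3, king:3, hot:2, fish:2, leave:2, will:2, walk:2, wet:2, being:1, bad:1
Words with frequency 4: (none)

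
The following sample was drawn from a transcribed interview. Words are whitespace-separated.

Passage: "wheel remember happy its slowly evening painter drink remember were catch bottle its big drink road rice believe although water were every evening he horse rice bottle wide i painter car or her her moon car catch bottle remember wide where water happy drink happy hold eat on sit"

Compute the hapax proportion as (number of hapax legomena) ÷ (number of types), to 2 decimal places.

0.55

Frequencies: remember:3, happy:3, drink:3, bottle:3, its:2, evening:2, painter:2, were:2, catch:2, rice:2, water:2, wide:2, car:2, her:2, wheel:1, slowly:1, big:1, road:1, believe:1, although:1, … (11 more, each freq 1)
Hapax count = 17; type count = 31.
Ratio = 17 / 31 = 0.55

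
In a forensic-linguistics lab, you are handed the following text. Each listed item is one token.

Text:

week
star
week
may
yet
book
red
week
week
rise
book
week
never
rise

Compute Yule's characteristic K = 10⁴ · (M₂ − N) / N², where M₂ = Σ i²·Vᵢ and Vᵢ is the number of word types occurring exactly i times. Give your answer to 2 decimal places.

Frequencies: week:5, book:2, rise:2, star:1, may:1, yet:1, red:1, never:1
N = 14. Frequency spectrum: V_1=5, V_2=2, V_5=1
M₂ = 1²·5 + 2²·2 + 5²·1 = 38
K = 10000 × (38 − 14) / 14² = 1224.49

1224.49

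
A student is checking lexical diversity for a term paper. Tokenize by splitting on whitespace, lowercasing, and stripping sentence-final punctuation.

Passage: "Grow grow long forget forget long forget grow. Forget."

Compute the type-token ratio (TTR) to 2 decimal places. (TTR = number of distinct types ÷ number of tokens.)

0.33

N = 9 tokens, V = 3 types.
TTR = V / N = 3 / 9 = 0.33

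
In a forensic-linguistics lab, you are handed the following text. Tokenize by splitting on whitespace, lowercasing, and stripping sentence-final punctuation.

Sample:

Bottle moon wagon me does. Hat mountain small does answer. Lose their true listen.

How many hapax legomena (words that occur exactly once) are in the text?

12

Frequencies: does:2, bottle:1, moon:1, wagon:1, me:1, hat:1, mountain:1, small:1, answer:1, lose:1, their:1, true:1, listen:1
Hapax (freq=1): answer, bottle, hat, listen, lose, me, moon, mountain, small, their, true, wagon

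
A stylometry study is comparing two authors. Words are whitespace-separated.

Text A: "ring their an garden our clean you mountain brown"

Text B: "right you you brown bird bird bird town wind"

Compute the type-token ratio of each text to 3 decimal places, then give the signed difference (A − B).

0.333

TTR(A) = 9/9 = 1.000
TTR(B) = 6/9 = 0.667
Difference = 1.000 − 0.667 = 0.333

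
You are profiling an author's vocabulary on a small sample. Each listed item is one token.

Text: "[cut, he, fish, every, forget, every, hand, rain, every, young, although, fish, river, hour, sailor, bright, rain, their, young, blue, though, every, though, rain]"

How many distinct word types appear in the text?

16

Distinct types: {although, blue, bright, cut, every, fish, forget, hand, he, hour, rain, river, sailor, their, though, young}
V = 16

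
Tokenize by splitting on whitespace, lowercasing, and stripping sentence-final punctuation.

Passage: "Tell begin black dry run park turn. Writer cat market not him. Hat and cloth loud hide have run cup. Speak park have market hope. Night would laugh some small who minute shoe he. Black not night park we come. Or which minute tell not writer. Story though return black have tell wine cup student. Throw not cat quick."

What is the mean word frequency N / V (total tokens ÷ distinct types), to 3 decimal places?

1.439

N = 59 tokens, V = 41 types.
Mean frequency = N / V = 59 / 41 = 1.439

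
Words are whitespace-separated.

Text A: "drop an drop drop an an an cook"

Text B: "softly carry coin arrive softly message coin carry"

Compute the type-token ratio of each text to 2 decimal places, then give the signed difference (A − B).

-0.25

TTR(A) = 3/8 = 0.38
TTR(B) = 5/8 = 0.63
Difference = 0.38 − 0.63 = -0.25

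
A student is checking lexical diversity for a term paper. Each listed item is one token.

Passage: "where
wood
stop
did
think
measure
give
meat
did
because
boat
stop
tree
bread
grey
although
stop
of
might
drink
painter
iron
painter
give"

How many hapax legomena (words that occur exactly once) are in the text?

15

Frequencies: stop:3, did:2, give:2, painter:2, where:1, wood:1, think:1, measure:1, meat:1, because:1, boat:1, tree:1, bread:1, grey:1, although:1, of:1, might:1, drink:1, iron:1
Hapax (freq=1): although, because, boat, bread, drink, grey, iron, measure, meat, might, of, think, tree, where, wood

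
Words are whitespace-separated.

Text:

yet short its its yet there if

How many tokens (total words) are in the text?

Tokens: yet, short, its, its, yet, there, if
N = 7

7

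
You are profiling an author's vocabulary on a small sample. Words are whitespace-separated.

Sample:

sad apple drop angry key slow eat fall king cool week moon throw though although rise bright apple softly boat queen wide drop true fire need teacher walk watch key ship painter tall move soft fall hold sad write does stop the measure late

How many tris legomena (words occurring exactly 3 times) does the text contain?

Frequencies: sad:2, apple:2, drop:2, key:2, fall:2, angry:1, slow:1, eat:1, king:1, cool:1, week:1, moon:1, throw:1, though:1, although:1, rise:1, bright:1, softly:1, boat:1, queen:1, … (19 more, each freq 1)
Words with frequency 3: (none)

0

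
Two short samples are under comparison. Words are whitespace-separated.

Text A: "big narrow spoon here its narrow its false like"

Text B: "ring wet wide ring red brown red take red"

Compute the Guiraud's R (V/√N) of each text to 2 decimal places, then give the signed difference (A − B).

0.33

A: V=7, N=9, R=2.33
B: V=6, N=9, R=2.00
Difference = 2.33 − 2.00 = 0.33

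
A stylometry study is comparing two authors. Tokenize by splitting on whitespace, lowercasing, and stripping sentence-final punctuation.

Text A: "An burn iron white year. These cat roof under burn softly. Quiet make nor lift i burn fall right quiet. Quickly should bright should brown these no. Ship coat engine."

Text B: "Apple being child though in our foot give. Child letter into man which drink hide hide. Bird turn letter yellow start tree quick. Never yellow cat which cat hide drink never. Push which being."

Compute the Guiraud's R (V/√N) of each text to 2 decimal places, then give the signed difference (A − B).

A: V=25, N=30, R=4.56
B: V=23, N=34, R=3.94
Difference = 4.56 − 3.94 = 0.62

0.62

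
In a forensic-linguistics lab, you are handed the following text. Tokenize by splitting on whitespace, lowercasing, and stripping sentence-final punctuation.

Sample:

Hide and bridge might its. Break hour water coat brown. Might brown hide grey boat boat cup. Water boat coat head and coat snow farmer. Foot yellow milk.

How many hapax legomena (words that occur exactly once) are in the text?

Frequencies: coat:3, boat:3, hide:2, and:2, might:2, water:2, brown:2, bridge:1, its:1, break:1, hour:1, grey:1, cup:1, head:1, snow:1, farmer:1, foot:1, yellow:1, milk:1
Hapax (freq=1): break, bridge, cup, farmer, foot, grey, head, hour, its, milk, snow, yellow

12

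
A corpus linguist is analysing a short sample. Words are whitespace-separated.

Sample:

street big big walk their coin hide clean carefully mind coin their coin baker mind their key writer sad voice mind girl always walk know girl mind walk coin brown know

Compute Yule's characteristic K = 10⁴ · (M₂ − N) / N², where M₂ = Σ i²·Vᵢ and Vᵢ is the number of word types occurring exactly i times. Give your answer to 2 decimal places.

437.04

Frequencies: coin:4, mind:4, walk:3, their:3, big:2, girl:2, know:2, street:1, hide:1, clean:1, carefully:1, baker:1, key:1, writer:1, sad:1, voice:1, always:1, brown:1
N = 31. Frequency spectrum: V_1=11, V_2=3, V_3=2, V_4=2
M₂ = 1²·11 + 2²·3 + 3²·2 + 4²·2 = 73
K = 10000 × (73 − 31) / 31² = 437.04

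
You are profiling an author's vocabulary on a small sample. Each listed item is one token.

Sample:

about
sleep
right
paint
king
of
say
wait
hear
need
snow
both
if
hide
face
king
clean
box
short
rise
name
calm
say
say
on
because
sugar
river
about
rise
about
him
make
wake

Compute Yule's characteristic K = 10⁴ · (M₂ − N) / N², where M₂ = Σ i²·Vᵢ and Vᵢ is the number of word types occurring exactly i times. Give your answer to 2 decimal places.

Frequencies: about:3, say:3, king:2, rise:2, sleep:1, right:1, paint:1, of:1, wait:1, hear:1, need:1, snow:1, both:1, if:1, hide:1, face:1, clean:1, box:1, short:1, name:1, … (8 more, each freq 1)
N = 34. Frequency spectrum: V_1=24, V_2=2, V_3=2
M₂ = 1²·24 + 2²·2 + 3²·2 = 50
K = 10000 × (50 − 34) / 34² = 138.41

138.41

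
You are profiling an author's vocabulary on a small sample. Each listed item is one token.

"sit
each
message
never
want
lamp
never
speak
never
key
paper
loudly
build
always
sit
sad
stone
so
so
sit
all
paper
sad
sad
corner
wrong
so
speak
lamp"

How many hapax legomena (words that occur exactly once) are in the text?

Frequencies: sit:3, never:3, sad:3, so:3, lamp:2, speak:2, paper:2, each:1, message:1, want:1, key:1, loudly:1, build:1, always:1, stone:1, all:1, corner:1, wrong:1
Hapax (freq=1): all, always, build, corner, each, key, loudly, message, stone, want, wrong

11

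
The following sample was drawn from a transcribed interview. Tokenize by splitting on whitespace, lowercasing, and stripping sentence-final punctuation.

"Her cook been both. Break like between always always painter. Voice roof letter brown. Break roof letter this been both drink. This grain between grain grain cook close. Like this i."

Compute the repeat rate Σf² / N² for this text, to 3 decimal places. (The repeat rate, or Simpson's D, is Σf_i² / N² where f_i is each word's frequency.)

Frequencies: this:3, grain:3, cook:2, been:2, both:2, break:2, like:2, between:2, always:2, roof:2, letter:2, her:1, painter:1, voice:1, brown:1, drink:1, close:1, i:1
Σf² = 61; N² = 961
Repeat rate = 61 / 961 = 0.063

0.063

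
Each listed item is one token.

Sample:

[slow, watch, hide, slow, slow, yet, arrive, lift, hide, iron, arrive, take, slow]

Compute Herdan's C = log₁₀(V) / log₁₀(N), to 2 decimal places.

0.81

N = 13, V = 8.
log₁₀(V) = 0.903090, log₁₀(N) = 1.113943
C = 0.903090 / 1.113943 = 0.81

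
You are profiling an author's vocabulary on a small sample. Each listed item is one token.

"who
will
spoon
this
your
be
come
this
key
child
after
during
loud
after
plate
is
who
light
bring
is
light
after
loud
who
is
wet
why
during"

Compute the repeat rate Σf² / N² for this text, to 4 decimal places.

0.0689

Frequencies: who:3, after:3, is:3, this:2, during:2, loud:2, light:2, will:1, spoon:1, your:1, be:1, come:1, key:1, child:1, plate:1, bring:1, wet:1, why:1
Σf² = 54; N² = 784
Repeat rate = 54 / 784 = 0.0689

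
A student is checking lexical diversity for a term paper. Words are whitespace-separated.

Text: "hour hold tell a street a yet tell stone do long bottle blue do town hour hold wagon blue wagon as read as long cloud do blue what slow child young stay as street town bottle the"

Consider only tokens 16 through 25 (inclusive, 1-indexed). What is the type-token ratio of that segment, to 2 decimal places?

Segment tokens 16–25: hour, hold, wagon, blue, wagon, as, read, as, long, cloud
Segment N = 10, segment V = 8.
TTR = 8 / 10 = 0.80

0.80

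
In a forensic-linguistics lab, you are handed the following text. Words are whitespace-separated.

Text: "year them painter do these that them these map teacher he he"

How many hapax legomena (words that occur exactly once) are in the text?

6

Frequencies: them:2, these:2, he:2, year:1, painter:1, do:1, that:1, map:1, teacher:1
Hapax (freq=1): do, map, painter, teacher, that, year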